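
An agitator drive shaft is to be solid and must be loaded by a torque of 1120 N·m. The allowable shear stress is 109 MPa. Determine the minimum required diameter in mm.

For a solid shaft τ_max = 16T/(πd³), so d = (16T/(π τ_allow))^(1/3) = (16·1120/(π·1.09×10^8))^(1/3) = 0.03740 m.

37.4 mm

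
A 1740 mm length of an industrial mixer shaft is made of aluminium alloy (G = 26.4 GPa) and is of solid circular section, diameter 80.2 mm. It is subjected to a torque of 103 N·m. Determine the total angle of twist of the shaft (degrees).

J = πd⁴/32 = π(0.0802)⁴/32 = 4.062×10^-6 m⁴.
θ = T·L/(G·J) = 103.0 × 1.74 / (26.4×10⁹ × 4.062×10^-6) = 1.671×10^-3 rad.

0.0958°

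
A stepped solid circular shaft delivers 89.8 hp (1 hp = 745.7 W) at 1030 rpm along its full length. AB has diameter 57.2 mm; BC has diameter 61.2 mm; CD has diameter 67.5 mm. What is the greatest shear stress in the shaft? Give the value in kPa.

16900 kPa

ω = 2π·1030/60 = 107.9 rad/s, so T = P/ω = 89.8×745.7 / 107.9 = 620.8 N·m.
Under the same torque, τ_max = 16T/(πd³) is largest where d is smallest — segment AB (d = 57.2 mm).
τ_max = 16·620.8/(π·(0.0572)³) = 1.689×10^7 Pa.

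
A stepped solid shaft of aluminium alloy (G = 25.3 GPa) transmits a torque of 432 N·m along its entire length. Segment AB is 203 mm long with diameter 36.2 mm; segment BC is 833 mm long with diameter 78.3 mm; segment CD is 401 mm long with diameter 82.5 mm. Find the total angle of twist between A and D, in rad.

0.0259 rad

J_AB = π(0.0362)⁴/32 = 1.69×10^-7 m⁴; J_BC = π(0.0783)⁴/32 = 3.69×10^-6 m⁴; J_CD = π(0.0825)⁴/32 = 4.55×10^-6 m⁴.
θ = (T/G)·Σ L_i/J_i = (432.0/25.3×10⁹)·(0.203/1.69×10^-7 + 0.833/3.69×10^-6 + 0.401/4.55×10^-6) = 0.02592 rad.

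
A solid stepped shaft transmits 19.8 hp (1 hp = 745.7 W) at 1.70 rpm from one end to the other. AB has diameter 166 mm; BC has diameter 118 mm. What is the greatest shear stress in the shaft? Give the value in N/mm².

257 N/mm²

ω = 2π·1.70/60 = 0.1780 rad/s, so T = P/ω = 19.8×745.7 / 0.1780 = 82940 N·m.
Under the same torque, τ_max = 16T/(πd³) is largest where d is smallest — segment BC (d = 118 mm).
τ_max = 16·82940/(π·(0.118)³) = 2.571×10^8 Pa.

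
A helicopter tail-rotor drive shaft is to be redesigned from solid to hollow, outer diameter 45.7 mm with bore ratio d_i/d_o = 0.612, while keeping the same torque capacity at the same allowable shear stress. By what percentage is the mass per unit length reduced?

Equal τ_max and T ⇒ the solid shaft needs d_s³ = d_o³(1−k⁴), so d_s = 45.7·(1−0.612⁴)^(1/3) = 43.45 mm.
Area ratio A_h/A_s = d_o²(1−k²)/d_s² = (1−k²)/(1−k⁴)^(2/3) = 0.6918.
Mass saving = 1 − 0.6918 = 30.8 %.

30.8 %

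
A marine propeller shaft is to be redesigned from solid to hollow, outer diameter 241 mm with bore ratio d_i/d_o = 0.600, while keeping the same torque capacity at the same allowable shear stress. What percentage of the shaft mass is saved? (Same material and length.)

29.8 %

Equal τ_max and T ⇒ the solid shaft needs d_s³ = d_o³(1−k⁴), so d_s = 241·(1−0.600⁴)^(1/3) = 230.1 mm.
Area ratio A_h/A_s = d_o²(1−k²)/d_s² = (1−k²)/(1−k⁴)^(2/3) = 0.7020.
Mass saving = 1 − 0.7020 = 29.8 %.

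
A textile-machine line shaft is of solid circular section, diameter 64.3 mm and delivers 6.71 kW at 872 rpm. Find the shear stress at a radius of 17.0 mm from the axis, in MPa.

0.744 MPa

ω = 2π·872/60 = 91.32 rad/s, so T = P/ω = 6.71×10³ / 91.32 = 73.48 N·m.
J = πd⁴/32 = π(0.0643)⁴/32 = 1.678×10^-6 m⁴.
Shear stress varies linearly with radius: τ = T·r/J = 73.48 × 0.0170 / 1.678×10^-6 = 7.444×10^5 Pa.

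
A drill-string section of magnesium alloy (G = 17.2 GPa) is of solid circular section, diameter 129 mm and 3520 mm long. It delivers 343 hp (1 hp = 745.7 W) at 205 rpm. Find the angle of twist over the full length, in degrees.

5.14°

ω = 2π·205/60 = 21.47 rad/s, so T = P/ω = 343×745.7 / 21.47 = 11910 N·m.
J = πd⁴/32 = π(0.129)⁴/32 = 2.719×10^-5 m⁴.
θ = T·L/(G·J) = 11910 × 3.52 / (17.2×10⁹ × 2.719×10^-5) = 0.08969 rad.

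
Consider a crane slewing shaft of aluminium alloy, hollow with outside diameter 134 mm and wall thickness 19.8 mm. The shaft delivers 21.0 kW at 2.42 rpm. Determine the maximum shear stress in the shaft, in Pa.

2.33e8 Pa

ω = 2π·2.42/60 = 0.2534 rad/s, so T = P/ω = 21.0×10³ / 0.2534 = 82870 N·m.
J = π(d_o⁴ − d_i⁴)/32 = π(0.134⁴ − 0.0944⁴)/32 = 2.386×10^-5 m⁴.
τ_max = T·r/J = 82870 × 0.0670 / 2.386×10^-5 = 2.327×10^8 Pa.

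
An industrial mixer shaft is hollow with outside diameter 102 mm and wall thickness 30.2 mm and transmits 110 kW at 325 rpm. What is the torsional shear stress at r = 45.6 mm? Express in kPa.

14300 kPa

ω = 2π·325/60 = 34.03 rad/s, so T = P/ω = 110×10³ / 34.03 = 3232 N·m.
J = π(d_o⁴ − d_i⁴)/32 = π(0.102⁴ − 0.0416⁴)/32 = 1.033×10^-5 m⁴.
Shear stress varies linearly with radius: τ = T·r/J = 3232 × 0.0456 / 1.033×10^-5 = 1.426×10^7 Pa.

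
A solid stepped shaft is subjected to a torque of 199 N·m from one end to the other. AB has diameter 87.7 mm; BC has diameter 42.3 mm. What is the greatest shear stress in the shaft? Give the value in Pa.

Under the same torque, τ_max = 16T/(πd³) is largest where d is smallest — segment BC (d = 42.3 mm).
τ_max = 16·199.0/(π·(0.0423)³) = 1.339×10^7 Pa.

1.34e7 Pa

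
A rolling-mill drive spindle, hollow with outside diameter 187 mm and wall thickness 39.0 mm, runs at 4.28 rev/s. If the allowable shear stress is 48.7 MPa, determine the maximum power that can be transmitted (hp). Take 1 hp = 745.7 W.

J = π(d_o⁴ − d_i⁴)/32 = π(0.187⁴ − 0.109⁴)/32 = 1.062×10^-4 m⁴.
T_max = τ_allow·J/r = 4.87×10^7 × 1.062×10^-4 / 0.0935 = 55310 N·m.
ω = 2π·4.28 = 26.89 rad/s, so P_max = T_max·ω = 1.487×10^6 W.

1990 hp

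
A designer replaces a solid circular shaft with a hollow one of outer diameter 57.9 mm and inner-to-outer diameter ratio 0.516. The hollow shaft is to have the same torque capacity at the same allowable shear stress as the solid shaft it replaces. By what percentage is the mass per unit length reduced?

Equal τ_max and T ⇒ the solid shaft needs d_s³ = d_o³(1−k⁴), so d_s = 57.9·(1−0.516⁴)^(1/3) = 56.50 mm.
Area ratio A_h/A_s = d_o²(1−k²)/d_s² = (1−k²)/(1−k⁴)^(2/3) = 0.7706.
Mass saving = 1 − 0.7706 = 22.9 %.

22.9 %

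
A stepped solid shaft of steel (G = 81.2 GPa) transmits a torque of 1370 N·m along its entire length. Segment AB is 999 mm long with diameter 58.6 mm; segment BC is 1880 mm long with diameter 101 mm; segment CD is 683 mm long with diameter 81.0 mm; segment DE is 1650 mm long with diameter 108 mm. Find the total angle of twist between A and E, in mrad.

J_AB = π(0.0586)⁴/32 = 1.16×10^-6 m⁴; J_BC = π(0.101)⁴/32 = 1.02×10^-5 m⁴; J_CD = π(0.0810)⁴/32 = 4.23×10^-6 m⁴; J_DE = π(0.108)⁴/32 = 1.34×10^-5 m⁴.
θ = (T/G)·Σ L_i/J_i = (1370/81.2×10⁹)·(0.999/1.16×10^-6 + 1.88/1.02×10^-5 + 0.683/4.23×10^-6 + 1.65/1.34×10^-5) = 0.02248 rad.

22.5 mrad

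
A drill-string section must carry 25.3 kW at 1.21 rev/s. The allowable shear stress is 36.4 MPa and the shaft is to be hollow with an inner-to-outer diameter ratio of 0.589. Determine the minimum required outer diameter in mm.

ω = 2π·1.21 = 7.603 rad/s, so T = P/ω = 25.3×10³ / 7.603 = 3328 N·m.
For a hollow shaft with d_i/d_o = 0.589: τ_max = 16T/(π d_o³ (1−k⁴)), so d_o = [16T/(π τ_allow (1−k⁴))]^(1/3) = [16·3328/(π·3.64×10^7·0.8796)]^(1/3) = 0.08089 m.

80.9 mm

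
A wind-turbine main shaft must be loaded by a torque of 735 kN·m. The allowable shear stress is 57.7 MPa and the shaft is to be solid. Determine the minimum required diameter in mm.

402 mm

For a solid shaft τ_max = 16T/(πd³), so d = (16T/(π τ_allow))^(1/3) = (16·735000/(π·5.77×10^7))^(1/3) = 0.4018 m.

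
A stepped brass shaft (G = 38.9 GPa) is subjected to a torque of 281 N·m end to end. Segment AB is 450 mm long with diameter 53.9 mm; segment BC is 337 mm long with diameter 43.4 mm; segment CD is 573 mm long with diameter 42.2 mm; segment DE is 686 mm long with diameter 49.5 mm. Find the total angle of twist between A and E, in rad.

0.0326 rad

J_AB = π(0.0539)⁴/32 = 8.29×10^-7 m⁴; J_BC = π(0.0434)⁴/32 = 3.48×10^-7 m⁴; J_CD = π(0.0422)⁴/32 = 3.11×10^-7 m⁴; J_DE = π(0.0495)⁴/32 = 5.89×10^-7 m⁴.
θ = (T/G)·Σ L_i/J_i = (281.0/38.9×10⁹)·(0.450/8.29×10^-7 + 0.337/3.48×10^-7 + 0.573/3.11×10^-7 + 0.686/5.89×10^-7) = 0.03261 rad.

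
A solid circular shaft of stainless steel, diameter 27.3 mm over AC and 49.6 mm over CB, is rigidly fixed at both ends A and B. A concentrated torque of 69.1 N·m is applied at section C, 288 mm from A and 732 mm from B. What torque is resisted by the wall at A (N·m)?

Compatibility: T_A·a/J_AC = T_B·b/J_CB with T_A + T_B = T₀.
J_AC = 5.45×10^-8 m⁴, J_CB = 5.94×10^-7 m⁴, so T_A = T₀·(J_AC/a)/((J_AC/a)+(J_CB/b)) = 13.07 N·m, T_B = 56.03 N·m.

13.1 N·m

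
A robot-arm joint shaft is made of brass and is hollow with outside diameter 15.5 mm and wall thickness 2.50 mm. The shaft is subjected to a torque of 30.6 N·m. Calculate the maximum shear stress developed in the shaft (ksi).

7.69 ksi

J = π(d_o⁴ − d_i⁴)/32 = π(0.0155⁴ − 0.0105⁴)/32 = 4.473×10^-9 m⁴.
τ_max = T·r/J = 30.60 × 0.00775 / 4.473×10^-9 = 5.301×10^7 Pa.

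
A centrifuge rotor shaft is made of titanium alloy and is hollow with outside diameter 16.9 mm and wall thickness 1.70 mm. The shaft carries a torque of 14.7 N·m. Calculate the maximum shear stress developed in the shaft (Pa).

2.62e7 Pa

J = π(d_o⁴ − d_i⁴)/32 = π(0.0169⁴ − 0.0135⁴)/32 = 4.748×10^-9 m⁴.
τ_max = T·r/J = 14.70 × 0.00845 / 4.748×10^-9 = 2.616×10^7 Pa.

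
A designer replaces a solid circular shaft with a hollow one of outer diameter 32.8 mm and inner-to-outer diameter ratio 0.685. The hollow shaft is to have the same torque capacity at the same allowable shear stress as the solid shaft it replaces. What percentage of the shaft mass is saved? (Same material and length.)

37.4 %

Equal τ_max and T ⇒ the solid shaft needs d_s³ = d_o³(1−k⁴), so d_s = 32.8·(1−0.685⁴)^(1/3) = 30.19 mm.
Area ratio A_h/A_s = d_o²(1−k²)/d_s² = (1−k²)/(1−k⁴)^(2/3) = 0.6265.
Mass saving = 1 − 0.6265 = 37.4 %.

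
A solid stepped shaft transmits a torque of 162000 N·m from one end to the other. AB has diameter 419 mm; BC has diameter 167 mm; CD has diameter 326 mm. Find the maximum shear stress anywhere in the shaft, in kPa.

177000 kPa

Under the same torque, τ_max = 16T/(πd³) is largest where d is smallest — segment BC (d = 167 mm).
τ_max = 16·162000/(π·(0.167)³) = 1.771×10^8 Pa.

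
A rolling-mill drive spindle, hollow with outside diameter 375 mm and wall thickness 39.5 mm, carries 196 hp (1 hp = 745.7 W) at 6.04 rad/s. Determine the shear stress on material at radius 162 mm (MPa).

ω = 6.04 rad/s, so T = P/ω = 196×745.7 / 6.040 = 24200 N·m.
J = π(d_o⁴ − d_i⁴)/32 = π(0.375⁴ − 0.296⁴)/32 = 1.188×10^-3 m⁴.
Shear stress varies linearly with radius: τ = T·r/J = 24200 × 0.162 / 1.188×10^-3 = 3.300×10^6 Pa.

3.30 MPa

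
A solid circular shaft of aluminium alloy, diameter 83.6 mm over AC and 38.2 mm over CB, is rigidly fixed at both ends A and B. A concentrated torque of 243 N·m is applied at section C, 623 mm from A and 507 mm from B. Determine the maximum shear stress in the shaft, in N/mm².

Compatibility: T_A·a/J_AC = T_B·b/J_CB with T_A + T_B = T₀.
J_AC = 4.80×10^-6 m⁴, J_CB = 2.09×10^-7 m⁴, so T_A = T₀·(J_AC/a)/((J_AC/a)+(J_CB/b)) = 230.6 N·m, T_B = 12.36 N·m.
τ in each portion: τ_AC = 2.01×10^6 Pa, τ_CB = 1.13×10^6 Pa; maximum is in AC.
τ_max = T_AC·r/J = 230.6·0.0418/4.80×10^-6 = 2.010×10^6 Pa.

2.01 N/mm²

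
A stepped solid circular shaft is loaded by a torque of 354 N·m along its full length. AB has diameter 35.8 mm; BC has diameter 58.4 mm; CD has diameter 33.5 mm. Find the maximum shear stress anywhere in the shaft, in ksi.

6.96 ksi

Under the same torque, τ_max = 16T/(πd³) is largest where d is smallest — segment CD (d = 33.5 mm).
τ_max = 16·354.0/(π·(0.0335)³) = 4.796×10^7 Pa.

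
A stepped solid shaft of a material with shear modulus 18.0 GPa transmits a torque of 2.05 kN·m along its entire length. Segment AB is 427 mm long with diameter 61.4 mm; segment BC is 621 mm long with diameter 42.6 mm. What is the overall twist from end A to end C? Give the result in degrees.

J_AB = π(0.0614)⁴/32 = 1.40×10^-6 m⁴; J_BC = π(0.0426)⁴/32 = 3.23×10^-7 m⁴.
θ = (T/G)·Σ L_i/J_i = (2050/18.0×10⁹)·(0.427/1.40×10^-6 + 0.621/3.23×10^-7) = 0.2536 rad.

14.5°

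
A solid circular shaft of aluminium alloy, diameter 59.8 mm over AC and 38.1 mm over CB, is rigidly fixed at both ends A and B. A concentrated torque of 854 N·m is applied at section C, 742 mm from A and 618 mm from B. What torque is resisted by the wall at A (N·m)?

Compatibility: T_A·a/J_AC = T_B·b/J_CB with T_A + T_B = T₀.
J_AC = 1.26×10^-6 m⁴, J_CB = 2.07×10^-7 m⁴, so T_A = T₀·(J_AC/a)/((J_AC/a)+(J_CB/b)) = 713.0 N·m, T_B = 141.0 N·m.

713 N·m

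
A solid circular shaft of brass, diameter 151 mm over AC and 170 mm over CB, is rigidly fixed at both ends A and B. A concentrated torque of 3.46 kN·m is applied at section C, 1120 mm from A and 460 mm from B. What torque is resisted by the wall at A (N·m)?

704 N·m

Compatibility: T_A·a/J_AC = T_B·b/J_CB with T_A + T_B = T₀.
J_AC = 5.10×10^-5 m⁴, J_CB = 8.20×10^-5 m⁴, so T_A = T₀·(J_AC/a)/((J_AC/a)+(J_CB/b)) = 704.5 N·m, T_B = 2756 N·m.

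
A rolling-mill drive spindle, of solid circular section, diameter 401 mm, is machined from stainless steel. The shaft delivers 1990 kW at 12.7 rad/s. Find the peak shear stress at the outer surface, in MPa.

ω = 12.7 rad/s, so T = P/ω = 1990×10³ / 12.70 = 156700 N·m.
J = πd⁴/32 = π(0.401)⁴/32 = 2.539×10^-3 m⁴.
τ_max = T·r/J = 156700 × 0.201 / 2.539×10^-3 = 1.238×10^7 Pa.

12.4 MPa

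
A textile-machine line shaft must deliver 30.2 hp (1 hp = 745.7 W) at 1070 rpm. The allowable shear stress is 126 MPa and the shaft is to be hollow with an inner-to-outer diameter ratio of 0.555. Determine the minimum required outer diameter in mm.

ω = 2π·1070/60 = 112.1 rad/s, so T = P/ω = 30.2×745.7 / 112.1 = 201.0 N·m.
For a hollow shaft with d_i/d_o = 0.555: τ_max = 16T/(π d_o³ (1−k⁴)), so d_o = [16T/(π τ_allow (1−k⁴))]^(1/3) = [16·201.0/(π·1.26×10^8·0.9051)]^(1/3) = 0.02078 m.

20.8 mm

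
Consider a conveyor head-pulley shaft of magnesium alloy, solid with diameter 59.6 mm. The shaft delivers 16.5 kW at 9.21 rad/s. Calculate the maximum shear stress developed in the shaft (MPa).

ω = 9.21 rad/s, so T = P/ω = 16.5×10³ / 9.210 = 1792 N·m.
J = πd⁴/32 = π(0.0596)⁴/32 = 1.239×10^-6 m⁴.
τ_max = T·r/J = 1792 × 0.0298 / 1.239×10^-6 = 4.310×10^7 Pa.

43.1 MPa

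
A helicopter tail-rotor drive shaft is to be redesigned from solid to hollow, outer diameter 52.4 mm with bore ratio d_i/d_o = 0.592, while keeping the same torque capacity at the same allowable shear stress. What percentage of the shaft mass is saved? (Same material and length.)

29.1 %

Equal τ_max and T ⇒ the solid shaft needs d_s³ = d_o³(1−k⁴), so d_s = 52.4·(1−0.592⁴)^(1/3) = 50.16 mm.
Area ratio A_h/A_s = d_o²(1−k²)/d_s² = (1−k²)/(1−k⁴)^(2/3) = 0.7088.
Mass saving = 1 − 0.7088 = 29.1 %.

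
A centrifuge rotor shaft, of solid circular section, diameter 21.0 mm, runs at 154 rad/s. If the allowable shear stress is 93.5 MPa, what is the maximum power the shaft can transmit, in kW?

J = πd⁴/32 = π(0.0210)⁴/32 = 1.909×10^-8 m⁴.
T_max = τ_allow·J/r = 9.35×10^7 × 1.909×10^-8 / 0.0105 = 170.0 N·m.
ω = 154 rad/s, so P_max = T_max·ω = 2.618×10^4 W.

26.2 kW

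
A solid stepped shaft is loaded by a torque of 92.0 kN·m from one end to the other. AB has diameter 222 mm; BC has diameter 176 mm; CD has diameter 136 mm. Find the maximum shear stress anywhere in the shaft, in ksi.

Under the same torque, τ_max = 16T/(πd³) is largest where d is smallest — segment CD (d = 136 mm).
τ_max = 16·92000/(π·(0.136)³) = 1.863×10^8 Pa.

27.0 ksi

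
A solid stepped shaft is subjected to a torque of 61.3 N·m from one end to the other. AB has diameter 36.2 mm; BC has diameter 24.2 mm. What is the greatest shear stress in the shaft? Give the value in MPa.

22.0 MPa

Under the same torque, τ_max = 16T/(πd³) is largest where d is smallest — segment BC (d = 24.2 mm).
τ_max = 16·61.30/(π·(0.0242)³) = 2.203×10^7 Pa.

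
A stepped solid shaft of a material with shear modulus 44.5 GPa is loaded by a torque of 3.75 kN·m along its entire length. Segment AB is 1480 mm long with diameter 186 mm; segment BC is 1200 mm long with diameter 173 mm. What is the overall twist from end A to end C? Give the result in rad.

0.00221 rad

J_AB = π(0.186)⁴/32 = 1.18×10^-4 m⁴; J_BC = π(0.173)⁴/32 = 8.79×10^-5 m⁴.
θ = (T/G)·Σ L_i/J_i = (3750/44.5×10⁹)·(1.48/1.18×10^-4 + 1.20/8.79×10^-5) = 2.211×10^-3 rad.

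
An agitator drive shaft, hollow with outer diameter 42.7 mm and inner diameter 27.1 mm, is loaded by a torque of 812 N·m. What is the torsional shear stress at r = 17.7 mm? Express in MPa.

52.6 MPa

J = π(d_o⁴ − d_i⁴)/32 = π(0.0427⁴ − 0.0271⁴)/32 = 2.734×10^-7 m⁴.
Shear stress varies linearly with radius: τ = T·r/J = 812.0 × 0.0177 / 2.734×10^-7 = 5.257×10^7 Pa.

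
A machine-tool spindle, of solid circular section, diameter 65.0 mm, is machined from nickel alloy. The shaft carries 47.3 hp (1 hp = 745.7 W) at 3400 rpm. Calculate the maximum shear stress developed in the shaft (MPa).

ω = 2π·3400/60 = 356.0 rad/s, so T = P/ω = 47.3×745.7 / 356.0 = 99.06 N·m.
J = πd⁴/32 = π(0.0650)⁴/32 = 1.752×10^-6 m⁴.
τ_max = T·r/J = 99.06 × 0.0325 / 1.752×10^-6 = 1.837×10^6 Pa.

1.84 MPa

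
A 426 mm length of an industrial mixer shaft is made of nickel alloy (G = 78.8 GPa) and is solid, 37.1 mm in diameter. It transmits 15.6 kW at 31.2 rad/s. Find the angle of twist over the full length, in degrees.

ω = 31.2 rad/s, so T = P/ω = 15.6×10³ / 31.20 = 500.0 N·m.
J = πd⁴/32 = π(0.0371)⁴/32 = 1.860×10^-7 m⁴.
θ = T·L/(G·J) = 500.0 × 0.426 / (78.8×10⁹ × 1.860×10^-7) = 0.01453 rad.

0.833°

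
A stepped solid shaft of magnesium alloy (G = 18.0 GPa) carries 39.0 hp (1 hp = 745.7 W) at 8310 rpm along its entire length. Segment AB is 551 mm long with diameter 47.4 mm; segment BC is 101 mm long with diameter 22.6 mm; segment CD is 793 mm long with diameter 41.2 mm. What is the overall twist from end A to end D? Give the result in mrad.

14.6 mrad

ω = 2π·8310/60 = 870.2 rad/s, so T = P/ω = 39.0×745.7 / 870.2 = 33.42 N·m.
J_AB = π(0.0474)⁴/32 = 4.96×10^-7 m⁴; J_BC = π(0.0226)⁴/32 = 2.56×10^-8 m⁴; J_CD = π(0.0412)⁴/32 = 2.83×10^-7 m⁴.
θ = (T/G)·Σ L_i/J_i = (33.42/18.0×10⁹)·(0.551/4.96×10^-7 + 0.101/2.56×10^-8 + 0.793/2.83×10^-7) = 0.01459 rad.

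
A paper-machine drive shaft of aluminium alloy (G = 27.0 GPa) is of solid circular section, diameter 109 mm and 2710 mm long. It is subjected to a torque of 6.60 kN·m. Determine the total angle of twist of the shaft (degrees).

2.74°

J = πd⁴/32 = π(0.109)⁴/32 = 1.386×10^-5 m⁴.
θ = T·L/(G·J) = 6600 × 2.71 / (27.0×10⁹ × 1.386×10^-5) = 0.04780 rad.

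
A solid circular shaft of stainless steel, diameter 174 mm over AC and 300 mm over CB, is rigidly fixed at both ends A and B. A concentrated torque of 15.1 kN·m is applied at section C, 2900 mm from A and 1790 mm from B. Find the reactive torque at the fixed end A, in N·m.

Compatibility: T_A·a/J_AC = T_B·b/J_CB with T_A + T_B = T₀.
J_AC = 9.00×10^-5 m⁴, J_CB = 7.95×10^-4 m⁴, so T_A = T₀·(J_AC/a)/((J_AC/a)+(J_CB/b)) = 985.9 N·m, T_B = 14110 N·m.

986 N·m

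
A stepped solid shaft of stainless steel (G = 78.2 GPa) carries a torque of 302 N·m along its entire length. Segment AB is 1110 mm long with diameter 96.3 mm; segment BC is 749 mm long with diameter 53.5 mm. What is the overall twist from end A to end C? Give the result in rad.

0.00410 rad

J_AB = π(0.0963)⁴/32 = 8.44×10^-6 m⁴; J_BC = π(0.0535)⁴/32 = 8.04×10^-7 m⁴.
θ = (T/G)·Σ L_i/J_i = (302.0/78.2×10⁹)·(1.11/8.44×10^-6 + 0.749/8.04×10^-7) = 4.104×10^-3 rad.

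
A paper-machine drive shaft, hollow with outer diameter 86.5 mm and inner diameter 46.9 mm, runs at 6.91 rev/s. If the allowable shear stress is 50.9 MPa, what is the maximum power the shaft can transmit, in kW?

257 kW

J = π(d_o⁴ − d_i⁴)/32 = π(0.0865⁴ − 0.0469⁴)/32 = 5.021×10^-6 m⁴.
T_max = τ_allow·J/r = 5.09×10^7 × 5.021×10^-6 / 0.0432 = 5909 N·m.
ω = 2π·6.91 = 43.42 rad/s, so P_max = T_max·ω = 2.566×10^5 W.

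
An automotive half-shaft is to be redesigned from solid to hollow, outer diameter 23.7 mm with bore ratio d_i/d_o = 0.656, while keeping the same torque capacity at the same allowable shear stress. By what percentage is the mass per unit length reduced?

34.7 %

Equal τ_max and T ⇒ the solid shaft needs d_s³ = d_o³(1−k⁴), so d_s = 23.7·(1−0.656⁴)^(1/3) = 22.14 mm.
Area ratio A_h/A_s = d_o²(1−k²)/d_s² = (1−k²)/(1−k⁴)^(2/3) = 0.6530.
Mass saving = 1 − 0.6530 = 34.7 %.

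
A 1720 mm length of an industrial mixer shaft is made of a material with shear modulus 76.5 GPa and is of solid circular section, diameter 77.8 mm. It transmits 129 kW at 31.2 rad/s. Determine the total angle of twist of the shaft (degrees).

ω = 31.2 rad/s, so T = P/ω = 129×10³ / 31.20 = 4135 N·m.
J = πd⁴/32 = π(0.0778)⁴/32 = 3.597×10^-6 m⁴.
θ = T·L/(G·J) = 4135 × 1.72 / (76.5×10⁹ × 3.597×10^-6) = 0.02585 rad.

1.48°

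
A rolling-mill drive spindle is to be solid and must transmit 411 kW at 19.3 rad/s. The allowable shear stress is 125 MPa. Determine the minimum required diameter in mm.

95.4 mm

ω = 19.3 rad/s, so T = P/ω = 411×10³ / 19.30 = 21300 N·m.
For a solid shaft τ_max = 16T/(πd³), so d = (16T/(π τ_allow))^(1/3) = (16·21300/(π·1.25×10^8))^(1/3) = 0.09538 m.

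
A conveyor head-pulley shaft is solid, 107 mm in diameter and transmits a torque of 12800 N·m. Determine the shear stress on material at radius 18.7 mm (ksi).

J = πd⁴/32 = π(0.107)⁴/32 = 1.287×10^-5 m⁴.
Shear stress varies linearly with radius: τ = T·r/J = 12800 × 0.0187 / 1.287×10^-5 = 1.860×10^7 Pa.

2.70 ksi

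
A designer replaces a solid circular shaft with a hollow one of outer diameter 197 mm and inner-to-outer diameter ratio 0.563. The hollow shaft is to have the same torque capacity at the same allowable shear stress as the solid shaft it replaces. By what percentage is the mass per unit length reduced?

26.7 %

Equal τ_max and T ⇒ the solid shaft needs d_s³ = d_o³(1−k⁴), so d_s = 197·(1−0.563⁴)^(1/3) = 190.2 mm.
Area ratio A_h/A_s = d_o²(1−k²)/d_s² = (1−k²)/(1−k⁴)^(2/3) = 0.7330.
Mass saving = 1 − 0.7330 = 26.7 %.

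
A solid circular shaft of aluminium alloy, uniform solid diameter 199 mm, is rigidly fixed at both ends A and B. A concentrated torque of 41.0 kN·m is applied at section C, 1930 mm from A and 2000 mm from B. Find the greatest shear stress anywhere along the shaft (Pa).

1.35e7 Pa

With uniform GJ and both ends fixed, compatibility θ_AC = θ_CB gives T_A·a = T_B·b, together with T_A + T_B = T₀.
T_A = T₀·b/(a+b) = 41000·2000/3930 = 20870 N·m; T_B = 20130 N·m.
τ in each portion: τ_AC = 1.35×10^7 Pa, τ_CB = 1.30×10^7 Pa; maximum is in AC.
τ_max = T_AC·r/J = 20870·0.0995/1.54×10^-4 = 1.348×10^7 Pa.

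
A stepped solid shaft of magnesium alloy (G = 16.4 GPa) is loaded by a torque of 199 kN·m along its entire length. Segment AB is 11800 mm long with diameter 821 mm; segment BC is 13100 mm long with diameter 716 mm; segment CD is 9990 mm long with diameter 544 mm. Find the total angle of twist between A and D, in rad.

0.0235 rad

J_AB = π(0.821)⁴/32 = 0.0446 m⁴; J_BC = π(0.716)⁴/32 = 0.0258 m⁴; J_CD = π(0.544)⁴/32 = 8.60×10^-3 m⁴.
θ = (T/G)·Σ L_i/J_i = (199000/16.4×10⁹)·(11.8/0.0446 + 13.1/0.0258 + 9.99/8.60×10^-3) = 0.02347 rad.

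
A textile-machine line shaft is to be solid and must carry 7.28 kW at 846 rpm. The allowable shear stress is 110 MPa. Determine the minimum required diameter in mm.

ω = 2π·846/60 = 88.59 rad/s, so T = P/ω = 7.28×10³ / 88.59 = 82.17 N·m.
For a solid shaft τ_max = 16T/(πd³), so d = (16T/(π τ_allow))^(1/3) = (16·82.17/(π·1.10×10^8))^(1/3) = 0.01561 m.

15.6 mm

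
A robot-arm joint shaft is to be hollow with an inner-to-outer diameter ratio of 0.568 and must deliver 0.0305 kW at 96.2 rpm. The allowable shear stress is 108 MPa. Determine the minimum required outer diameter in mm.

ω = 2π·96.2/60 = 10.07 rad/s, so T = P/ω = 0.0305×10³ / 10.07 = 3.028 N·m.
For a hollow shaft with d_i/d_o = 0.568: τ_max = 16T/(π d_o³ (1−k⁴)), so d_o = [16T/(π τ_allow (1−k⁴))]^(1/3) = [16·3.028/(π·1.08×10^8·0.8959)]^(1/3) = 0.005422 m.

5.42 mm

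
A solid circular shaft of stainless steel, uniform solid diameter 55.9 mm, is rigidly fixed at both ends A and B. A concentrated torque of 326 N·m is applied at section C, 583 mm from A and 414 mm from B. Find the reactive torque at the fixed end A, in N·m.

With uniform GJ and both ends fixed, compatibility θ_AC = θ_CB gives T_A·a = T_B·b, together with T_A + T_B = T₀.
T_A = T₀·b/(a+b) = 326.0·414/997.0 = 135.4 N·m; T_B = 190.6 N·m.

135 N·m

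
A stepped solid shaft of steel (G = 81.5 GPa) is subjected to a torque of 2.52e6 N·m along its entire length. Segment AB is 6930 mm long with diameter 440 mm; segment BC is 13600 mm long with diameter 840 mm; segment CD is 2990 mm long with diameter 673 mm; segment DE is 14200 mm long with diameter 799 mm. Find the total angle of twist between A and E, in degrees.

4.72°

J_AB = π(0.440)⁴/32 = 3.68×10^-3 m⁴; J_BC = π(0.840)⁴/32 = 0.0489 m⁴; J_CD = π(0.673)⁴/32 = 0.0201 m⁴; J_DE = π(0.799)⁴/32 = 0.0400 m⁴.
θ = (T/G)·Σ L_i/J_i = (2.520e6/81.5×10⁹)·(6.93/3.68×10^-3 + 13.6/0.0489 + 2.99/0.0201 + 14.2/0.0400) = 0.08240 rad.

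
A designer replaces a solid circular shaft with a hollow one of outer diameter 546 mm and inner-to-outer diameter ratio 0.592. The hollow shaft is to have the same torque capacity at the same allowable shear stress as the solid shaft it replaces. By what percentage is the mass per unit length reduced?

Equal τ_max and T ⇒ the solid shaft needs d_s³ = d_o³(1−k⁴), so d_s = 546·(1−0.592⁴)^(1/3) = 522.7 mm.
Area ratio A_h/A_s = d_o²(1−k²)/d_s² = (1−k²)/(1−k⁴)^(2/3) = 0.7088.
Mass saving = 1 − 0.7088 = 29.1 %.

29.1 %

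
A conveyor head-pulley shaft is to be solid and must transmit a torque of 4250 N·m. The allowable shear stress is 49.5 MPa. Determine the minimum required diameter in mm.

75.9 mm

For a solid shaft τ_max = 16T/(πd³), so d = (16T/(π τ_allow))^(1/3) = (16·4250/(π·4.95×10^7))^(1/3) = 0.07590 m.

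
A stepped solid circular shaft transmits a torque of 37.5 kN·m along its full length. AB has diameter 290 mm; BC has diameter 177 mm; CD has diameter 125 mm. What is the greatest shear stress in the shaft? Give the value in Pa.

Under the same torque, τ_max = 16T/(πd³) is largest where d is smallest — segment CD (d = 125 mm).
τ_max = 16·37500/(π·(0.125)³) = 9.778×10^7 Pa.

9.78e7 Pa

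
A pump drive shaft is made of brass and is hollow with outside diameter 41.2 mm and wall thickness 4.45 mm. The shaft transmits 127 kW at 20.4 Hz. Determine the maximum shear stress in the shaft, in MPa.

116 MPa

ω = 2π·20.4 = 128.2 rad/s, so T = P/ω = 127×10³ / 128.2 = 990.8 N·m.
J = π(d_o⁴ − d_i⁴)/32 = π(0.0412⁴ − 0.0323⁴)/32 = 1.760×10^-7 m⁴.
τ_max = T·r/J = 990.8 × 0.0206 / 1.760×10^-7 = 1.160×10^8 Pa.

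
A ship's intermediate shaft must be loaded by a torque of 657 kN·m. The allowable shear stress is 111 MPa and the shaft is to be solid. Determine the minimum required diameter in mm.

For a solid shaft τ_max = 16T/(πd³), so d = (16T/(π τ_allow))^(1/3) = (16·657000/(π·1.11×10^8))^(1/3) = 0.3112 m.

311 mm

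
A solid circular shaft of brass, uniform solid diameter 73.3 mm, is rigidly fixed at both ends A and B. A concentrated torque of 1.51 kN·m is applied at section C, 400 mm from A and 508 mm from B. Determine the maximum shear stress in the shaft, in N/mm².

With uniform GJ and both ends fixed, compatibility θ_AC = θ_CB gives T_A·a = T_B·b, together with T_A + T_B = T₀.
T_A = T₀·b/(a+b) = 1510·508/908.0 = 844.8 N·m; T_B = 665.2 N·m.
τ in each portion: τ_AC = 1.09×10^7 Pa, τ_CB = 8.60×10^6 Pa; maximum is in AC.
τ_max = T_AC·r/J = 844.8·0.0367/2.83×10^-6 = 1.092×10^7 Pa.

10.9 N/mm²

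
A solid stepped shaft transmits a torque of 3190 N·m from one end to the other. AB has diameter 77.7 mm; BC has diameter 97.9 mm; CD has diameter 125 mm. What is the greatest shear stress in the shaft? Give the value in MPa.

34.6 MPa

Under the same torque, τ_max = 16T/(πd³) is largest where d is smallest — segment AB (d = 77.7 mm).
τ_max = 16·3190/(π·(0.0777)³) = 3.463×10^7 Pa.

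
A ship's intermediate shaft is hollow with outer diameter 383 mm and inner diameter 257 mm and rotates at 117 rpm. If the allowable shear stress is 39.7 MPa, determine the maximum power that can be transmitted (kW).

4280 kW

J = π(d_o⁴ − d_i⁴)/32 = π(0.383⁴ − 0.257⁴)/32 = 1.684×10^-3 m⁴.
T_max = τ_allow·J/r = 3.97×10^7 × 1.684×10^-3 / 0.192 = 349200 N·m.
ω = 2π·117/60 = 12.25 rad/s, so P_max = T_max·ω = 4.278×10^6 W.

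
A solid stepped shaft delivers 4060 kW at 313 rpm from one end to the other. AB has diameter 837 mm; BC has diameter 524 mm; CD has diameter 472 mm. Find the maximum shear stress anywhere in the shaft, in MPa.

6.00 MPa

ω = 2π·313/60 = 32.78 rad/s, so T = P/ω = 4060×10³ / 32.78 = 123900 N·m.
Under the same torque, τ_max = 16T/(πd³) is largest where d is smallest — segment CD (d = 472 mm).
τ_max = 16·123900/(π·(0.472)³) = 5.999×10^6 Pa.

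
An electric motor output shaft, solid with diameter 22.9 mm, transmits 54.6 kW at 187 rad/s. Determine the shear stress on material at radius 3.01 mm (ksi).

ω = 187 rad/s, so T = P/ω = 54.6×10³ / 187.0 = 292.0 N·m.
J = πd⁴/32 = π(0.0229)⁴/32 = 2.700×10^-8 m⁴.
Shear stress varies linearly with radius: τ = T·r/J = 292.0 × 0.00301 / 2.700×10^-8 = 3.255×10^7 Pa.

4.72 ksi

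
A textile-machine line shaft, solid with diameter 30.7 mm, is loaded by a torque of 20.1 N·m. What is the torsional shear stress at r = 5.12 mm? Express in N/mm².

J = πd⁴/32 = π(0.0307)⁴/32 = 8.721×10^-8 m⁴.
Shear stress varies linearly with radius: τ = T·r/J = 20.10 × 0.00512 / 8.721×10^-8 = 1.180×10^6 Pa.

1.18 N/mm²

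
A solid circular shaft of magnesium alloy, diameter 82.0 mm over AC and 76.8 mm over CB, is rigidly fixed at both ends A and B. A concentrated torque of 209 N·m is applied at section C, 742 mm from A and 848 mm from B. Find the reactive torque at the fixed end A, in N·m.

125 N·m

Compatibility: T_A·a/J_AC = T_B·b/J_CB with T_A + T_B = T₀.
J_AC = 4.44×10^-6 m⁴, J_CB = 3.42×10^-6 m⁴, so T_A = T₀·(J_AC/a)/((J_AC/a)+(J_CB/b)) = 124.9 N·m, T_B = 84.10 N·m.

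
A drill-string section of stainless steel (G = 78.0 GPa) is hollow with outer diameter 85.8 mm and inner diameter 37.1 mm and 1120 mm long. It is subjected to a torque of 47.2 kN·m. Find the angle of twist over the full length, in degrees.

7.56°

J = π(d_o⁴ − d_i⁴)/32 = π(0.0858⁴ − 0.0371⁴)/32 = 5.134×10^-6 m⁴.
θ = T·L/(G·J) = 47200 × 1.12 / (78.0×10⁹ × 5.134×10^-6) = 0.1320 rad.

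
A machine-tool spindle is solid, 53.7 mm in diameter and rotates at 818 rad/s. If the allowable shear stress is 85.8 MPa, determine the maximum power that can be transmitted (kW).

J = πd⁴/32 = π(0.0537)⁴/32 = 8.164×10^-7 m⁴.
T_max = τ_allow·J/r = 8.58×10^7 × 8.164×10^-7 / 0.0269 = 2609 N·m.
ω = 818 rad/s, so P_max = T_max·ω = 2.134×10^6 W.

2130 kW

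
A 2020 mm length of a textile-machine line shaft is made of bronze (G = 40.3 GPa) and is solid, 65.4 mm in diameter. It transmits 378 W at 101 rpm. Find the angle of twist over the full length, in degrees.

ω = 2π·101/60 = 10.58 rad/s, so T = P/ω = 378 / 10.58 = 35.74 N·m.
J = πd⁴/32 = π(0.0654)⁴/32 = 1.796×10^-6 m⁴.
θ = T·L/(G·J) = 35.74 × 2.02 / (40.3×10⁹ × 1.796×10^-6) = 9.974×10^-4 rad.

0.0571°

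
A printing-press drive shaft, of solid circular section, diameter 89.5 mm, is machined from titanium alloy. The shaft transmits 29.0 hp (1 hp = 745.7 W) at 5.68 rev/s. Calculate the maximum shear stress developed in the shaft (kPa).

ω = 2π·5.68 = 35.69 rad/s, so T = P/ω = 29.0×745.7 / 35.69 = 605.9 N·m.
J = πd⁴/32 = π(0.0895)⁴/32 = 6.299×10^-6 m⁴.
τ_max = T·r/J = 605.9 × 0.0447 / 6.299×10^-6 = 4.305×10^6 Pa.

4300 kPa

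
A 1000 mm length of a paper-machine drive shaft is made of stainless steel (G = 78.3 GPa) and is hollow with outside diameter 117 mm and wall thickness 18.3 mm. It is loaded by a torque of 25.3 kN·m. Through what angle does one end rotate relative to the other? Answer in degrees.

J = π(d_o⁴ − d_i⁴)/32 = π(0.117⁴ − 0.0804⁴)/32 = 1.429×10^-5 m⁴.
θ = T·L/(G·J) = 25300 × 1.00 / (78.3×10⁹ × 1.429×10^-5) = 0.02260 rad.

1.30°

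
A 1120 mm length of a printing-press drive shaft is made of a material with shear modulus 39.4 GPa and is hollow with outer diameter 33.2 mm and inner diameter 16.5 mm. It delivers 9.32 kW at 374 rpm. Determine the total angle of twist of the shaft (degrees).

3.46°

ω = 2π·374/60 = 39.17 rad/s, so T = P/ω = 9.32×10³ / 39.17 = 238.0 N·m.
J = π(d_o⁴ − d_i⁴)/32 = π(0.0332⁴ − 0.0165⁴)/32 = 1.120×10^-7 m⁴.
θ = T·L/(G·J) = 238.0 × 1.12 / (39.4×10⁹ × 1.120×10^-7) = 0.06040 rad.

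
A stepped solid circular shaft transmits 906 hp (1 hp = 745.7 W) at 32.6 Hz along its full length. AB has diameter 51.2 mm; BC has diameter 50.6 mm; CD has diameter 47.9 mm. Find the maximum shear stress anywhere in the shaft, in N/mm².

ω = 2π·32.6 = 204.8 rad/s, so T = P/ω = 906×745.7 / 204.8 = 3298 N·m.
Under the same torque, τ_max = 16T/(πd³) is largest where d is smallest — segment CD (d = 47.9 mm).
τ_max = 16·3298/(π·(0.0479)³) = 1.528×10^8 Pa.

153 N/mm²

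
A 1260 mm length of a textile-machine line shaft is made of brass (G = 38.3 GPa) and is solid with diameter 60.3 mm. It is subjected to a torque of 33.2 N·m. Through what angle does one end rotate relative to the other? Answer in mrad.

0.841 mrad

J = πd⁴/32 = π(0.0603)⁴/32 = 1.298×10^-6 m⁴.
θ = T·L/(G·J) = 33.20 × 1.26 / (38.3×10⁹ × 1.298×10^-6) = 8.415×10^-4 rad.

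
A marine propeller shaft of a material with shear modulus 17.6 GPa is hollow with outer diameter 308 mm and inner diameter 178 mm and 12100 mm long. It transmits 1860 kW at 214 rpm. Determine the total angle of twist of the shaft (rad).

0.0727 rad

ω = 2π·214/60 = 22.41 rad/s, so T = P/ω = 1860×10³ / 22.41 = 83000 N·m.
J = π(d_o⁴ − d_i⁴)/32 = π(0.308⁴ − 0.178⁴)/32 = 7.849×10^-4 m⁴.
θ = T·L/(G·J) = 83000 × 12.1 / (17.6×10⁹ × 7.849×10^-4) = 0.07270 rad.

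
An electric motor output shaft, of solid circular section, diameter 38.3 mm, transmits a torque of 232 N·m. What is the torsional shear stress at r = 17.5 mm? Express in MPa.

19.2 MPa

J = πd⁴/32 = π(0.0383)⁴/32 = 2.112×10^-7 m⁴.
Shear stress varies linearly with radius: τ = T·r/J = 232.0 × 0.0175 / 2.112×10^-7 = 1.922×10^7 Pa.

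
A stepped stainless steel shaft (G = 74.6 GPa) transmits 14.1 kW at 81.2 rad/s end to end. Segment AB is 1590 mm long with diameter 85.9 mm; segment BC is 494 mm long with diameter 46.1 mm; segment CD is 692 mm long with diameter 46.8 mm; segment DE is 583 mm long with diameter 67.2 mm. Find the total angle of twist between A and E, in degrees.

0.423°

ω = 81.2 rad/s, so T = P/ω = 14.1×10³ / 81.20 = 173.6 N·m.
J_AB = π(0.0859)⁴/32 = 5.35×10^-6 m⁴; J_BC = π(0.0461)⁴/32 = 4.43×10^-7 m⁴; J_CD = π(0.0468)⁴/32 = 4.71×10^-7 m⁴; J_DE = π(0.0672)⁴/32 = 2.00×10^-6 m⁴.
θ = (T/G)·Σ L_i/J_i = (173.6/74.6×10⁹)·(1.59/5.35×10^-6 + 0.494/4.43×10^-7 + 0.692/4.71×10^-7 + 0.583/2.00×10^-6) = 7.384×10^-3 rad.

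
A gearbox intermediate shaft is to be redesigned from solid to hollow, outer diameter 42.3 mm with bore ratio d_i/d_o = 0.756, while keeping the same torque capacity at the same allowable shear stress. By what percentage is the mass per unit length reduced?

44.2 %

Equal τ_max and T ⇒ the solid shaft needs d_s³ = d_o³(1−k⁴), so d_s = 42.3·(1−0.756⁴)^(1/3) = 37.08 mm.
Area ratio A_h/A_s = d_o²(1−k²)/d_s² = (1−k²)/(1−k⁴)^(2/3) = 0.5577.
Mass saving = 1 − 0.5577 = 44.2 %.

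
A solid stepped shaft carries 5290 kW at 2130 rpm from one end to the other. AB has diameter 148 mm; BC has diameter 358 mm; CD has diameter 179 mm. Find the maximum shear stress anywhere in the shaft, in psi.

ω = 2π·2130/60 = 223.1 rad/s, so T = P/ω = 5290×10³ / 223.1 = 23720 N·m.
Under the same torque, τ_max = 16T/(πd³) is largest where d is smallest — segment AB (d = 148 mm).
τ_max = 16·23720/(π·(0.148)³) = 3.726×10^7 Pa.

5400 psi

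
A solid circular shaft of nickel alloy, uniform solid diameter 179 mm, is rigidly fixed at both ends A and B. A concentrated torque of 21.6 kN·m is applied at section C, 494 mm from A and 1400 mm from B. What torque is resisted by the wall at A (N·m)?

16000 N·m

With uniform GJ and both ends fixed, compatibility θ_AC = θ_CB gives T_A·a = T_B·b, together with T_A + T_B = T₀.
T_A = T₀·b/(a+b) = 21600·1400/1894 = 15970 N·m; T_B = 5634 N·m.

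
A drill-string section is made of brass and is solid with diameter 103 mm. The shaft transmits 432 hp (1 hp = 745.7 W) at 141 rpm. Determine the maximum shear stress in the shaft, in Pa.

1.02e8 Pa

ω = 2π·141/60 = 14.77 rad/s, so T = P/ω = 432×745.7 / 14.77 = 21820 N·m.
J = πd⁴/32 = π(0.103)⁴/32 = 1.105×10^-5 m⁴.
τ_max = T·r/J = 21820 × 0.0515 / 1.105×10^-5 = 1.017×10^8 Pa.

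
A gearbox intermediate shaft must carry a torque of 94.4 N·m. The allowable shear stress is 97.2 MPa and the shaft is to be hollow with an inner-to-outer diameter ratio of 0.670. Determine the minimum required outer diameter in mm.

For a hollow shaft with d_i/d_o = 0.670: τ_max = 16T/(π d_o³ (1−k⁴)), so d_o = [16T/(π τ_allow (1−k⁴))]^(1/3) = [16·94.40/(π·9.72×10^7·0.7985)]^(1/3) = 0.01837 m.

18.4 mm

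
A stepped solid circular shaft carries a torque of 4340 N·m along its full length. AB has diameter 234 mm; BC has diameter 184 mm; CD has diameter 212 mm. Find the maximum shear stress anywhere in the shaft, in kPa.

3550 kPa

Under the same torque, τ_max = 16T/(πd³) is largest where d is smallest — segment BC (d = 184 mm).
τ_max = 16·4340/(π·(0.184)³) = 3.548×10^6 Pa.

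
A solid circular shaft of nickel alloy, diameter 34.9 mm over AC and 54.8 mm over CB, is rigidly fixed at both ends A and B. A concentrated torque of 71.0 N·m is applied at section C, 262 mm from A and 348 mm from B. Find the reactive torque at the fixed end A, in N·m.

12.7 N·m

Compatibility: T_A·a/J_AC = T_B·b/J_CB with T_A + T_B = T₀.
J_AC = 1.46×10^-7 m⁴, J_CB = 8.85×10^-7 m⁴, so T_A = T₀·(J_AC/a)/((J_AC/a)+(J_CB/b)) = 12.73 N·m, T_B = 58.27 N·m.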